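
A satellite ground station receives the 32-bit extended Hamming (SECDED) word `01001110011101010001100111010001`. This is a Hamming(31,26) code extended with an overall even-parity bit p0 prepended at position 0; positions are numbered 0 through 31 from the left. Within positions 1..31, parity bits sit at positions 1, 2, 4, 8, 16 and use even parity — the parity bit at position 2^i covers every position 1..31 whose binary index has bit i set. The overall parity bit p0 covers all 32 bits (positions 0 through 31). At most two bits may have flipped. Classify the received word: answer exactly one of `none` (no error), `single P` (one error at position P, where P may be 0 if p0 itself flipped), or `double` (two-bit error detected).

s1: b1⊕b3⊕b5⊕b7⊕b9⊕b11⊕b13⊕b15⊕b17⊕b19⊕b21⊕b23⊕b25⊕b27⊕b29⊕b31 = 1⊕0⊕1⊕0⊕1⊕1⊕1⊕1⊕0⊕1⊕0⊕1⊕1⊕1⊕0⊕1 = 1
s2: b2⊕b3⊕b6⊕b7⊕b10⊕b11⊕b14⊕b15⊕b18⊕b19⊕b22⊕b23⊕b26⊕b27⊕b30⊕b31 = 0⊕0⊕1⊕0⊕1⊕1⊕0⊕1⊕0⊕1⊕0⊕1⊕0⊕1⊕0⊕1 = 0
s4: b4⊕b5⊕b6⊕b7⊕b12⊕b13⊕b14⊕b15⊕b20⊕b21⊕b22⊕b23⊕b28⊕b29⊕b30⊕b31 = 1⊕1⊕1⊕0⊕0⊕1⊕0⊕1⊕1⊕0⊕0⊕1⊕0⊕0⊕0⊕1 = 0
s8: b8⊕b9⊕b10⊕b11⊕b12⊕b13⊕b14⊕b15⊕b24⊕b25⊕b26⊕b27⊕b28⊕b29⊕b30⊕b31 = 0⊕1⊕1⊕1⊕0⊕1⊕0⊕1⊕1⊕1⊕0⊕1⊕0⊕0⊕0⊕1 = 1
s16: b16⊕b17⊕b18⊕b19⊕b20⊕b21⊕b22⊕b23⊕b24⊕b25⊕b26⊕b27⊕b28⊕b29⊕b30⊕b31 = 0⊕0⊕0⊕1⊕1⊕0⊕0⊕1⊕1⊕1⊕0⊕1⊕0⊕0⊕0⊕1 = 1
Syndrome (s16...s1) = 11001 → position 25.
Overall parity (XOR of all 32 bits, including p0): 0⊕1⊕0⊕0⊕1⊕1⊕1⊕0⊕0⊕1⊕1⊕1⊕0⊕1⊕0⊕1⊕0⊕0⊕0⊕1⊕1⊕0⊕0⊕1⊕1⊕1⊕0⊕1⊕0⊕0⊕0⊕1 = 0
Overall=0, syndrome position=25 → double-bit error detected (uncorrectable).

double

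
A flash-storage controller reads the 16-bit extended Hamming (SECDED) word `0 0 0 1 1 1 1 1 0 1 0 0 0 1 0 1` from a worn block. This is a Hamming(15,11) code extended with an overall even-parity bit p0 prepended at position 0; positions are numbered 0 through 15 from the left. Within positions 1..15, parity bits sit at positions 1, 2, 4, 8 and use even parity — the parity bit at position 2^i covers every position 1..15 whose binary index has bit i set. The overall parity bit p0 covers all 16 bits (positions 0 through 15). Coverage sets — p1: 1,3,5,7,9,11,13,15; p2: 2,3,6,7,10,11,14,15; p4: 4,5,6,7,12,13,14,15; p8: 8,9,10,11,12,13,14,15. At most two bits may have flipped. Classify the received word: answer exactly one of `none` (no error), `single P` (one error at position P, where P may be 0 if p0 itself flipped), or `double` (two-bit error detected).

double

s1: b1⊕b3⊕b5⊕b7⊕b9⊕b11⊕b13⊕b15 = 0⊕1⊕1⊕1⊕1⊕0⊕1⊕1 = 0
s2: b2⊕b3⊕b6⊕b7⊕b10⊕b11⊕b14⊕b15 = 0⊕1⊕1⊕1⊕0⊕0⊕0⊕1 = 0
s4: b4⊕b5⊕b6⊕b7⊕b12⊕b13⊕b14⊕b15 = 1⊕1⊕1⊕1⊕0⊕1⊕0⊕1 = 0
s8: b8⊕b9⊕b10⊕b11⊕b12⊕b13⊕b14⊕b15 = 0⊕1⊕0⊕0⊕0⊕1⊕0⊕1 = 1
Syndrome (s8...s1) = 1000 → position 8.
Overall parity (XOR of all 16 bits, including p0): 0⊕0⊕0⊕1⊕1⊕1⊕1⊕1⊕0⊕1⊕0⊕0⊕0⊕1⊕0⊕1 = 0
Overall=0, syndrome position=8 → double-bit error detected (uncorrectable).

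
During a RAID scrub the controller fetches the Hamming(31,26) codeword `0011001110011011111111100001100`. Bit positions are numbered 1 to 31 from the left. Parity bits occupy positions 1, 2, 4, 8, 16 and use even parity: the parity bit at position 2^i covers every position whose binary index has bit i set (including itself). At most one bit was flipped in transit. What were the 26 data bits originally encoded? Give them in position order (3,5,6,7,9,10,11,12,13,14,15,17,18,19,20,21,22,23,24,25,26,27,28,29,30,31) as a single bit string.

s1: b1⊕b3⊕b5⊕b7⊕b9⊕b11⊕b13⊕b15⊕b17⊕b19⊕b21⊕b23⊕b25⊕b27⊕b29⊕b31 = 0⊕1⊕0⊕1⊕1⊕0⊕1⊕1⊕1⊕1⊕1⊕1⊕0⊕0⊕1⊕0 = 0
s2: b2⊕b3⊕b6⊕b7⊕b10⊕b11⊕b14⊕b15⊕b18⊕b19⊕b22⊕b23⊕b26⊕b27⊕b30⊕b31 = 0⊕1⊕0⊕1⊕0⊕0⊕0⊕1⊕1⊕1⊕1⊕1⊕0⊕0⊕0⊕0 = 1
s4: b4⊕b5⊕b6⊕b7⊕b12⊕b13⊕b14⊕b15⊕b20⊕b21⊕b22⊕b23⊕b28⊕b29⊕b30⊕b31 = 1⊕0⊕0⊕1⊕1⊕1⊕0⊕1⊕1⊕1⊕1⊕1⊕1⊕1⊕0⊕0 = 1
s8: b8⊕b9⊕b10⊕b11⊕b12⊕b13⊕b14⊕b15⊕b24⊕b25⊕b26⊕b27⊕b28⊕b29⊕b30⊕b31 = 1⊕1⊕0⊕0⊕1⊕1⊕0⊕1⊕0⊕0⊕0⊕0⊕1⊕1⊕0⊕0 = 1
s16: b16⊕b17⊕b18⊕b19⊕b20⊕b21⊕b22⊕b23⊕b24⊕b25⊕b26⊕b27⊕b28⊕b29⊕b30⊕b31 = 1⊕1⊕1⊕1⊕1⊕1⊕1⊕1⊕0⊕0⊕0⊕0⊕1⊕1⊕0⊕0 = 0
Syndrome (s16...s1) = 01110 → position 14.
Flip bit 14: corrected codeword = 0011001110011111111111100001100
Data bits at positions 3,5,6,7,9,10,11,12,13,14,15,17,18,19,20,21,22,23,24,25,26,27,28,29,30,31: 10011001111111111100001100

10011001111111111100001100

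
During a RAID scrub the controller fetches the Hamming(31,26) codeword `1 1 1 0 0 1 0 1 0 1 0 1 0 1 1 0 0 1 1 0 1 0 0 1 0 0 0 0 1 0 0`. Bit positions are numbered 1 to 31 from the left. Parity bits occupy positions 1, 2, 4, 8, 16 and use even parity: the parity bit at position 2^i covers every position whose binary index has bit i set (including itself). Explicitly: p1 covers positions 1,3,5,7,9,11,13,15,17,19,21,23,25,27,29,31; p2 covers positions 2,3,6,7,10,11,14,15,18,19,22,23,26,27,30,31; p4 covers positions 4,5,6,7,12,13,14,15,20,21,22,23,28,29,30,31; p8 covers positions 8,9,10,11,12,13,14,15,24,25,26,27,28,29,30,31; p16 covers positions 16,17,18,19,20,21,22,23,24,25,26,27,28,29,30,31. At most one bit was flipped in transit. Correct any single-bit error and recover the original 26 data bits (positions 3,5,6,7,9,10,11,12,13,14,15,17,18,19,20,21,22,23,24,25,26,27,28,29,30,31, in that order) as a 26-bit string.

10100101011011010000000100

s1: b1⊕b3⊕b5⊕b7⊕b9⊕b11⊕b13⊕b15⊕b17⊕b19⊕b21⊕b23⊕b25⊕b27⊕b29⊕b31 = 1⊕1⊕0⊕0⊕0⊕0⊕0⊕1⊕0⊕1⊕1⊕0⊕0⊕0⊕1⊕0 = 0
s2: b2⊕b3⊕b6⊕b7⊕b10⊕b11⊕b14⊕b15⊕b18⊕b19⊕b22⊕b23⊕b26⊕b27⊕b30⊕b31 = 1⊕1⊕1⊕0⊕1⊕0⊕1⊕1⊕1⊕1⊕0⊕0⊕0⊕0⊕0⊕0 = 0
s4: b4⊕b5⊕b6⊕b7⊕b12⊕b13⊕b14⊕b15⊕b20⊕b21⊕b22⊕b23⊕b28⊕b29⊕b30⊕b31 = 0⊕0⊕1⊕0⊕1⊕0⊕1⊕1⊕0⊕1⊕0⊕0⊕0⊕1⊕0⊕0 = 0
s8: b8⊕b9⊕b10⊕b11⊕b12⊕b13⊕b14⊕b15⊕b24⊕b25⊕b26⊕b27⊕b28⊕b29⊕b30⊕b31 = 1⊕0⊕1⊕0⊕1⊕0⊕1⊕1⊕1⊕0⊕0⊕0⊕0⊕1⊕0⊕0 = 1
s16: b16⊕b17⊕b18⊕b19⊕b20⊕b21⊕b22⊕b23⊕b24⊕b25⊕b26⊕b27⊕b28⊕b29⊕b30⊕b31 = 0⊕0⊕1⊕1⊕0⊕1⊕0⊕0⊕1⊕0⊕0⊕0⊕0⊕1⊕0⊕0 = 1
Syndrome (s16...s1) = 11000 → position 24.
Flip bit 24: corrected codeword = 1110010101010110011010000000100
Data bits at positions 3,5,6,7,9,10,11,12,13,14,15,17,18,19,20,21,22,23,24,25,26,27,28,29,30,31: 10100101011011010000000100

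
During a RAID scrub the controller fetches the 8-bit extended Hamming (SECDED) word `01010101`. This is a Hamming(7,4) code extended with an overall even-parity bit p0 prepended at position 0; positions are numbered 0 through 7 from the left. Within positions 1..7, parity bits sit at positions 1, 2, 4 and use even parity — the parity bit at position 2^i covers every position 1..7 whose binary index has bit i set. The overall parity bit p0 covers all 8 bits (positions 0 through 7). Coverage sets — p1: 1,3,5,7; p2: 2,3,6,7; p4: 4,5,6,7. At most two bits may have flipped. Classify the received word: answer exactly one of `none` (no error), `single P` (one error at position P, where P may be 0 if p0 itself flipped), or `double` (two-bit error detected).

s1: b1⊕b3⊕b5⊕b7 = 1⊕1⊕1⊕1 = 0
s2: b2⊕b3⊕b6⊕b7 = 0⊕1⊕0⊕1 = 0
s4: b4⊕b5⊕b6⊕b7 = 0⊕1⊕0⊕1 = 0
Syndrome (s4...s1) = 000 → position 0 (no error).
Overall parity (XOR of all 8 bits, including p0): 0⊕1⊕0⊕1⊕0⊕1⊕0⊕1 = 0
Overall=0, syndrome position=0 → no error.

none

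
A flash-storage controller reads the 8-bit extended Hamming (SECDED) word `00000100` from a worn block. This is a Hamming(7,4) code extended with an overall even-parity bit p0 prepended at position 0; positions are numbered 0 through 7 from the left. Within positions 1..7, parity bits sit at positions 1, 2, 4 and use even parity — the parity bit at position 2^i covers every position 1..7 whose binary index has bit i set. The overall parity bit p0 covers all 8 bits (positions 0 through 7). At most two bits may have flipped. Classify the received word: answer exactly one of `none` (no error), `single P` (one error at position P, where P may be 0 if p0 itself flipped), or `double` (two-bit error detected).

s1: b1⊕b3⊕b5⊕b7 = 0⊕0⊕1⊕0 = 1
s2: b2⊕b3⊕b6⊕b7 = 0⊕0⊕0⊕0 = 0
s4: b4⊕b5⊕b6⊕b7 = 0⊕1⊕0⊕0 = 1
Syndrome (s4...s1) = 101 → position 5.
Overall parity (XOR of all 8 bits, including p0): 0⊕0⊕0⊕0⊕0⊕1⊕0⊕0 = 1
Overall=1, syndrome position=5 → single-bit error at position 5.

single 5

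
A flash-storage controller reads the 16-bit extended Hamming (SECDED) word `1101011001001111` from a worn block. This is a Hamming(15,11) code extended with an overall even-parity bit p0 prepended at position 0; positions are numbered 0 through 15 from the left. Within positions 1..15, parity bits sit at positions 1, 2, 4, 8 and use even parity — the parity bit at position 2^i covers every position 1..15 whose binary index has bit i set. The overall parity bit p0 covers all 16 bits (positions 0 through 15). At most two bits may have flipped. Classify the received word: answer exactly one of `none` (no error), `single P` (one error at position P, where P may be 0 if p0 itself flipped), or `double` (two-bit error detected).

s1: b1⊕b3⊕b5⊕b7⊕b9⊕b11⊕b13⊕b15 = 1⊕1⊕1⊕0⊕1⊕0⊕1⊕1 = 0
s2: b2⊕b3⊕b6⊕b7⊕b10⊕b11⊕b14⊕b15 = 0⊕1⊕1⊕0⊕0⊕0⊕1⊕1 = 0
s4: b4⊕b5⊕b6⊕b7⊕b12⊕b13⊕b14⊕b15 = 0⊕1⊕1⊕0⊕1⊕1⊕1⊕1 = 0
s8: b8⊕b9⊕b10⊕b11⊕b12⊕b13⊕b14⊕b15 = 0⊕1⊕0⊕0⊕1⊕1⊕1⊕1 = 1
Syndrome (s8...s1) = 1000 → position 8.
Overall parity (XOR of all 16 bits, including p0): 1⊕1⊕0⊕1⊕0⊕1⊕1⊕0⊕0⊕1⊕0⊕0⊕1⊕1⊕1⊕1 = 0
Overall=0, syndrome position=8 → double-bit error detected (uncorrectable).

double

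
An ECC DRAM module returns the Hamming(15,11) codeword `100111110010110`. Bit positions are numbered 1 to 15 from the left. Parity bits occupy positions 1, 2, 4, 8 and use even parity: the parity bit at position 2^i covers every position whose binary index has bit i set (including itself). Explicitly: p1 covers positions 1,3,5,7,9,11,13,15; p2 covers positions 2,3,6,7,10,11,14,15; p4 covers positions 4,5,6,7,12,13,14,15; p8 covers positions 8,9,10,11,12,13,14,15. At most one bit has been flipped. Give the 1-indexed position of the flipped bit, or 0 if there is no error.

s1: b1⊕b3⊕b5⊕b7⊕b9⊕b11⊕b13⊕b15 = 1⊕0⊕1⊕1⊕0⊕1⊕1⊕0 = 1
s2: b2⊕b3⊕b6⊕b7⊕b10⊕b11⊕b14⊕b15 = 0⊕0⊕1⊕1⊕0⊕1⊕1⊕0 = 0
s4: b4⊕b5⊕b6⊕b7⊕b12⊕b13⊕b14⊕b15 = 1⊕1⊕1⊕1⊕0⊕1⊕1⊕0 = 0
s8: b8⊕b9⊕b10⊕b11⊕b12⊕b13⊕b14⊕b15 = 1⊕0⊕0⊕1⊕0⊕1⊕1⊕0 = 0
Syndrome (s8...s1) = 0001 → position 1.

1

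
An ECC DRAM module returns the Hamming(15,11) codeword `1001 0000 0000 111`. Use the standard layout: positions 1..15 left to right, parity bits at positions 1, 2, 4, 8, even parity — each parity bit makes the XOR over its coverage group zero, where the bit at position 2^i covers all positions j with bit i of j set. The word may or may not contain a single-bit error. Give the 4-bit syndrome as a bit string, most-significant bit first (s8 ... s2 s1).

s1: b1⊕b3⊕b5⊕b7⊕b9⊕b11⊕b13⊕b15 = 1⊕0⊕0⊕0⊕0⊕0⊕1⊕1 = 1
s2: b2⊕b3⊕b6⊕b7⊕b10⊕b11⊕b14⊕b15 = 0⊕0⊕0⊕0⊕0⊕0⊕1⊕1 = 0
s4: b4⊕b5⊕b6⊕b7⊕b12⊕b13⊕b14⊕b15 = 1⊕0⊕0⊕0⊕0⊕1⊕1⊕1 = 0
s8: b8⊕b9⊕b10⊕b11⊕b12⊕b13⊕b14⊕b15 = 0⊕0⊕0⊕0⊕0⊕1⊕1⊕1 = 1
Syndrome (s8...s1) = 1001 → position 9.

1001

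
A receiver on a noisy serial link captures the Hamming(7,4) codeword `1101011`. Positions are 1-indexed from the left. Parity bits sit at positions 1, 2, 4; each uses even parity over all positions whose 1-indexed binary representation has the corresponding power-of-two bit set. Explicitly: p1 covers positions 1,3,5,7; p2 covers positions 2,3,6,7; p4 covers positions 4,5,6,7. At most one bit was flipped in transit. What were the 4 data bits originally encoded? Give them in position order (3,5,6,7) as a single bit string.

s1: b1⊕b3⊕b5⊕b7 = 1⊕0⊕0⊕1 = 0
s2: b2⊕b3⊕b6⊕b7 = 1⊕0⊕1⊕1 = 1
s4: b4⊕b5⊕b6⊕b7 = 1⊕0⊕1⊕1 = 1
Syndrome (s4...s1) = 110 → position 6.
Flip bit 6: corrected codeword = 1101001
Data bits at positions 3,5,6,7: 0001

0001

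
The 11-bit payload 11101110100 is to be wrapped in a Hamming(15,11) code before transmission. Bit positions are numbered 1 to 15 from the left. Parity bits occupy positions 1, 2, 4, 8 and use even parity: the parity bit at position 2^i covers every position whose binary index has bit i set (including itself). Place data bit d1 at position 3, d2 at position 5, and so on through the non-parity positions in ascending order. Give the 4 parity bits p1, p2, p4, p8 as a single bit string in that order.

1010

Place data bits at non-power-of-two positions: b3=1, b5=1, b6=1, b7=0, b9=1, b10=1, b11=1, b12=0, b13=1, b14=0, b15=0.
p1 = XOR of data positions {3,5,7,9,11,13,15} = 1⊕1⊕0⊕1⊕1⊕1⊕0 = 1
p2 = XOR of data positions {3,6,7,10,11,14,15} = 1⊕1⊕0⊕1⊕1⊕0⊕0 = 0
p4 = XOR of data positions {5,6,7,12,13,14,15} = 1⊕1⊕0⊕0⊕1⊕0⊕0 = 1
p8 = XOR of data positions {9,10,11,12,13,14,15} = 1⊕1⊕1⊕0⊕1⊕0⊕0 = 0
Parity bits p1,p2,p4,p8 = 1010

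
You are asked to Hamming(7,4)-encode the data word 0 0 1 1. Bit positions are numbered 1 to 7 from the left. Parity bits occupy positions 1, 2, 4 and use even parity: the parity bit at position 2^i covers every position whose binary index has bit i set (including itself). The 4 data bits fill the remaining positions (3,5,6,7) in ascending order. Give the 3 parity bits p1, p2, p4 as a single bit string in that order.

Place data bits at non-power-of-two positions: b3=0, b5=0, b6=1, b7=1.
p1 = XOR of data positions {3,5,7} = 0⊕0⊕1 = 1
p2 = XOR of data positions {3,6,7} = 0⊕1⊕1 = 0
p4 = XOR of data positions {5,6,7} = 0⊕1⊕1 = 0
Parity bits p1,p2,p4 = 100

100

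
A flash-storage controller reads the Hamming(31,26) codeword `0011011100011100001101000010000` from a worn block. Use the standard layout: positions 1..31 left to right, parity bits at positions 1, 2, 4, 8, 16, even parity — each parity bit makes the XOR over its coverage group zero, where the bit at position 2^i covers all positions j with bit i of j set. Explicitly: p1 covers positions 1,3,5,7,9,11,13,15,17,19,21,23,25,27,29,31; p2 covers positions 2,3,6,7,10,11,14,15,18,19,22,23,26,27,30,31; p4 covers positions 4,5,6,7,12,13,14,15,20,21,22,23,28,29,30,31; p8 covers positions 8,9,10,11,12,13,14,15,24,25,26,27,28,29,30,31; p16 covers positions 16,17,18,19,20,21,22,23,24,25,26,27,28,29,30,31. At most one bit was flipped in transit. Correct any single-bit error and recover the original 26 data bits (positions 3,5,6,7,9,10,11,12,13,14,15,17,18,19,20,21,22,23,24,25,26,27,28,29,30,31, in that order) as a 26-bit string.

s1: b1⊕b3⊕b5⊕b7⊕b9⊕b11⊕b13⊕b15⊕b17⊕b19⊕b21⊕b23⊕b25⊕b27⊕b29⊕b31 = 0⊕1⊕0⊕1⊕0⊕0⊕1⊕0⊕0⊕1⊕0⊕0⊕0⊕1⊕0⊕0 = 1
s2: b2⊕b3⊕b6⊕b7⊕b10⊕b11⊕b14⊕b15⊕b18⊕b19⊕b22⊕b23⊕b26⊕b27⊕b30⊕b31 = 0⊕1⊕1⊕1⊕0⊕0⊕1⊕0⊕0⊕1⊕1⊕0⊕0⊕1⊕0⊕0 = 1
s4: b4⊕b5⊕b6⊕b7⊕b12⊕b13⊕b14⊕b15⊕b20⊕b21⊕b22⊕b23⊕b28⊕b29⊕b30⊕b31 = 1⊕0⊕1⊕1⊕1⊕1⊕1⊕0⊕1⊕0⊕1⊕0⊕0⊕0⊕0⊕0 = 0
s8: b8⊕b9⊕b10⊕b11⊕b12⊕b13⊕b14⊕b15⊕b24⊕b25⊕b26⊕b27⊕b28⊕b29⊕b30⊕b31 = 1⊕0⊕0⊕0⊕1⊕1⊕1⊕0⊕0⊕0⊕0⊕1⊕0⊕0⊕0⊕0 = 1
s16: b16⊕b17⊕b18⊕b19⊕b20⊕b21⊕b22⊕b23⊕b24⊕b25⊕b26⊕b27⊕b28⊕b29⊕b30⊕b31 = 0⊕0⊕0⊕1⊕1⊕0⊕1⊕0⊕0⊕0⊕0⊕1⊕0⊕0⊕0⊕0 = 0
Syndrome (s16...s1) = 01011 → position 11.
Flip bit 11: corrected codeword = 0011011100111100001101000010000
Data bits at positions 3,5,6,7,9,10,11,12,13,14,15,17,18,19,20,21,22,23,24,25,26,27,28,29,30,31: 10110011110001101000010000

10110011110001101000010000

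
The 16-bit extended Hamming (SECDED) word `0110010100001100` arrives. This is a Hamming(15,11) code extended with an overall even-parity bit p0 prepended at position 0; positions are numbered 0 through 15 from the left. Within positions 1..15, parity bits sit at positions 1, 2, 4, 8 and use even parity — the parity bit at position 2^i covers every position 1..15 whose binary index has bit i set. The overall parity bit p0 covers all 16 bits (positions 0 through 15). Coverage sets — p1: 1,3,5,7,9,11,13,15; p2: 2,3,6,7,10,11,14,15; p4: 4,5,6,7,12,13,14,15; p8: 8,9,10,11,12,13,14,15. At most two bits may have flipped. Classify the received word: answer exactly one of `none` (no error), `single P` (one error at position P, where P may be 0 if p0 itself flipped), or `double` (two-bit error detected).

none

s1: b1⊕b3⊕b5⊕b7⊕b9⊕b11⊕b13⊕b15 = 1⊕0⊕1⊕1⊕0⊕0⊕1⊕0 = 0
s2: b2⊕b3⊕b6⊕b7⊕b10⊕b11⊕b14⊕b15 = 1⊕0⊕0⊕1⊕0⊕0⊕0⊕0 = 0
s4: b4⊕b5⊕b6⊕b7⊕b12⊕b13⊕b14⊕b15 = 0⊕1⊕0⊕1⊕1⊕1⊕0⊕0 = 0
s8: b8⊕b9⊕b10⊕b11⊕b12⊕b13⊕b14⊕b15 = 0⊕0⊕0⊕0⊕1⊕1⊕0⊕0 = 0
Syndrome (s8...s1) = 0000 → position 0 (no error).
Overall parity (XOR of all 16 bits, including p0): 0⊕1⊕1⊕0⊕0⊕1⊕0⊕1⊕0⊕0⊕0⊕0⊕1⊕1⊕0⊕0 = 0
Overall=0, syndrome position=0 → no error.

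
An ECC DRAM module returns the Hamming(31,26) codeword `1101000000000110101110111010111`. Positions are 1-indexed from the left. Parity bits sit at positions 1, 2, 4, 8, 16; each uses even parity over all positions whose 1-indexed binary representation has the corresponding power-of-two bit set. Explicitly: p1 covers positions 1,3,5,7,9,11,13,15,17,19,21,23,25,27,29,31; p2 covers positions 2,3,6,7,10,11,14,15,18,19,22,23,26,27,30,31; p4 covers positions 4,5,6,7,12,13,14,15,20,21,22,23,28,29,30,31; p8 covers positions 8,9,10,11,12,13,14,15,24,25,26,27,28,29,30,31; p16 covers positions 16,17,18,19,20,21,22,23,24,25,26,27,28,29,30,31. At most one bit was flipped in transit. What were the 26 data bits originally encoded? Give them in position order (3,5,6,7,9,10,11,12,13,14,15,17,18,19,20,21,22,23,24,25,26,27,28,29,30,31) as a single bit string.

s1: b1⊕b3⊕b5⊕b7⊕b9⊕b11⊕b13⊕b15⊕b17⊕b19⊕b21⊕b23⊕b25⊕b27⊕b29⊕b31 = 1⊕0⊕0⊕0⊕0⊕0⊕0⊕1⊕1⊕1⊕1⊕1⊕1⊕1⊕1⊕1 = 0
s2: b2⊕b3⊕b6⊕b7⊕b10⊕b11⊕b14⊕b15⊕b18⊕b19⊕b22⊕b23⊕b26⊕b27⊕b30⊕b31 = 1⊕0⊕0⊕0⊕0⊕0⊕1⊕1⊕0⊕1⊕0⊕1⊕0⊕1⊕1⊕1 = 0
s4: b4⊕b5⊕b6⊕b7⊕b12⊕b13⊕b14⊕b15⊕b20⊕b21⊕b22⊕b23⊕b28⊕b29⊕b30⊕b31 = 1⊕0⊕0⊕0⊕0⊕0⊕1⊕1⊕1⊕1⊕0⊕1⊕0⊕1⊕1⊕1 = 1
s8: b8⊕b9⊕b10⊕b11⊕b12⊕b13⊕b14⊕b15⊕b24⊕b25⊕b26⊕b27⊕b28⊕b29⊕b30⊕b31 = 0⊕0⊕0⊕0⊕0⊕0⊕1⊕1⊕1⊕1⊕0⊕1⊕0⊕1⊕1⊕1 = 0
s16: b16⊕b17⊕b18⊕b19⊕b20⊕b21⊕b22⊕b23⊕b24⊕b25⊕b26⊕b27⊕b28⊕b29⊕b30⊕b31 = 0⊕1⊕0⊕1⊕1⊕1⊕0⊕1⊕1⊕1⊕0⊕1⊕0⊕1⊕1⊕1 = 1
Syndrome (s16...s1) = 10100 → position 20.
Flip bit 20: corrected codeword = 1101000000000110101010111010111
Data bits at positions 3,5,6,7,9,10,11,12,13,14,15,17,18,19,20,21,22,23,24,25,26,27,28,29,30,31: 00000000011101010111010111

00000000011101010111010111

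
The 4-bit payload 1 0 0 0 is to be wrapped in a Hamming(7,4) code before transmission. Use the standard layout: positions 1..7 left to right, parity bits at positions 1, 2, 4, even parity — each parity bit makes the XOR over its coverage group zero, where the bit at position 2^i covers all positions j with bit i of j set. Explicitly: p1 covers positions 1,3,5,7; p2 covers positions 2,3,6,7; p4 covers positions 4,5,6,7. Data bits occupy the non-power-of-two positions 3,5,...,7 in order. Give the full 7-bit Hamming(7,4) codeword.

Place data bits at non-power-of-two positions: b3=1, b5=0, b6=0, b7=0.
p1 = XOR of data positions {3,5,7} = 1⊕0⊕0 = 1
p2 = XOR of data positions {3,6,7} = 1⊕0⊕0 = 1
p4 = XOR of data positions {5,6,7} = 0⊕0⊕0 = 0
Codeword b1..b7 = 1110000

1110000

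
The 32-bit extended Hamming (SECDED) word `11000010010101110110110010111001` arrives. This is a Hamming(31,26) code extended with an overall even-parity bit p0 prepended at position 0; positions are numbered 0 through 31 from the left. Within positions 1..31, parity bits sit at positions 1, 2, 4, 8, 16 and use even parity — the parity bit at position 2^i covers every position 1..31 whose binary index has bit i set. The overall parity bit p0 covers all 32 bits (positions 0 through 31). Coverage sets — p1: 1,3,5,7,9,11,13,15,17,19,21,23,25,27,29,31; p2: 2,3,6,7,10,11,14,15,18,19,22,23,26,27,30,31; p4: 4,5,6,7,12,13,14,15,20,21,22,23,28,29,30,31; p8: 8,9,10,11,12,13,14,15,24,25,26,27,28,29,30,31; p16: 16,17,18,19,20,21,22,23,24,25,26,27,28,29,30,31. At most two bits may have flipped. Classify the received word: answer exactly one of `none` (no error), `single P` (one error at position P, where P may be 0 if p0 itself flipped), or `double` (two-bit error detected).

single 17

s1: b1⊕b3⊕b5⊕b7⊕b9⊕b11⊕b13⊕b15⊕b17⊕b19⊕b21⊕b23⊕b25⊕b27⊕b29⊕b31 = 1⊕0⊕0⊕0⊕1⊕1⊕1⊕1⊕1⊕0⊕1⊕0⊕0⊕1⊕0⊕1 = 1
s2: b2⊕b3⊕b6⊕b7⊕b10⊕b11⊕b14⊕b15⊕b18⊕b19⊕b22⊕b23⊕b26⊕b27⊕b30⊕b31 = 0⊕0⊕1⊕0⊕0⊕1⊕1⊕1⊕1⊕0⊕0⊕0⊕1⊕1⊕0⊕1 = 0
s4: b4⊕b5⊕b6⊕b7⊕b12⊕b13⊕b14⊕b15⊕b20⊕b21⊕b22⊕b23⊕b28⊕b29⊕b30⊕b31 = 0⊕0⊕1⊕0⊕0⊕1⊕1⊕1⊕1⊕1⊕0⊕0⊕1⊕0⊕0⊕1 = 0
s8: b8⊕b9⊕b10⊕b11⊕b12⊕b13⊕b14⊕b15⊕b24⊕b25⊕b26⊕b27⊕b28⊕b29⊕b30⊕b31 = 0⊕1⊕0⊕1⊕0⊕1⊕1⊕1⊕1⊕0⊕1⊕1⊕1⊕0⊕0⊕1 = 0
s16: b16⊕b17⊕b18⊕b19⊕b20⊕b21⊕b22⊕b23⊕b24⊕b25⊕b26⊕b27⊕b28⊕b29⊕b30⊕b31 = 0⊕1⊕1⊕0⊕1⊕1⊕0⊕0⊕1⊕0⊕1⊕1⊕1⊕0⊕0⊕1 = 1
Syndrome (s16...s1) = 10001 → position 17.
Overall parity (XOR of all 32 bits, including p0): 1⊕1⊕0⊕0⊕0⊕0⊕1⊕0⊕0⊕1⊕0⊕1⊕0⊕1⊕1⊕1⊕0⊕1⊕1⊕0⊕1⊕1⊕0⊕0⊕1⊕0⊕1⊕1⊕1⊕0⊕0⊕1 = 1
Overall=1, syndrome position=17 → single-bit error at position 17.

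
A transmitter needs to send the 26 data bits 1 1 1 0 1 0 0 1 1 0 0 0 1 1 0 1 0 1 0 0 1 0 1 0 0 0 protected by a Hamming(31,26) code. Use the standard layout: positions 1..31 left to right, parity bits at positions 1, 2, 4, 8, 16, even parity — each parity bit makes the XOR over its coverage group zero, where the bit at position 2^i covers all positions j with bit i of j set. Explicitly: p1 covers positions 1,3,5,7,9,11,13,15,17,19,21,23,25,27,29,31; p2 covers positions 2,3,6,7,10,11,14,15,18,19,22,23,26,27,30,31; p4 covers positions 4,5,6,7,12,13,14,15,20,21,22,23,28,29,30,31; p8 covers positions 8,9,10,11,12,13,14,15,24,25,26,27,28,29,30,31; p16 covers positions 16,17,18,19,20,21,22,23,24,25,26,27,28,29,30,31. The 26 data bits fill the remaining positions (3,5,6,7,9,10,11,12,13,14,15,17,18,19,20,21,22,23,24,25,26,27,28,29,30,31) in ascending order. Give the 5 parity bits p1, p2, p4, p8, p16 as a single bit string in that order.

Place data bits at non-power-of-two positions: b3=1, b5=1, b6=1, b7=0, b9=1, b10=0, b11=0, b12=1, b13=1, b14=0, b15=0, b17=0, b18=1, b19=1, b20=0, b21=1, b22=0, b23=1, b24=0, b25=0, b26=1, b27=0, b28=1, b29=0, b30=0, b31=0.
p1 = XOR of data positions {3,5,7,9,11,13,15,17,19,21,23,25,27,29,31} = 1⊕1⊕0⊕1⊕0⊕1⊕0⊕0⊕1⊕1⊕1⊕0⊕0⊕0⊕0 = 1
p2 = XOR of data positions {3,6,7,10,11,14,15,18,19,22,23,26,27,30,31} = 1⊕1⊕0⊕0⊕0⊕0⊕0⊕1⊕1⊕0⊕1⊕1⊕0⊕0⊕0 = 0
p4 = XOR of data positions {5,6,7,12,13,14,15,20,21,22,23,28,29,30,31} = 1⊕1⊕0⊕1⊕1⊕0⊕0⊕0⊕1⊕0⊕1⊕1⊕0⊕0⊕0 = 1
p8 = XOR of data positions {9,10,11,12,13,14,15,24,25,26,27,28,29,30,31} = 1⊕0⊕0⊕1⊕1⊕0⊕0⊕0⊕0⊕1⊕0⊕1⊕0⊕0⊕0 = 1
p16 = XOR of data positions {17,18,19,20,21,22,23,24,25,26,27,28,29,30,31} = 0⊕1⊕1⊕0⊕1⊕0⊕1⊕0⊕0⊕1⊕0⊕1⊕0⊕0⊕0 = 0
Parity bits p1,p2,p4,p8,p16 = 10110

10110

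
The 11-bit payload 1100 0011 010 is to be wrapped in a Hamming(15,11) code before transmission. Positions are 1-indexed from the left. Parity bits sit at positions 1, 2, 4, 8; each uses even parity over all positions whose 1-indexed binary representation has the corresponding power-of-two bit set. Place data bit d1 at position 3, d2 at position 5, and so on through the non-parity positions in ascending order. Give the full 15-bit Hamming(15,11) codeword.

111110010011010

Place data bits at non-power-of-two positions: b3=1, b5=1, b6=0, b7=0, b9=0, b10=0, b11=1, b12=1, b13=0, b14=1, b15=0.
p1 = XOR of data positions {3,5,7,9,11,13,15} = 1⊕1⊕0⊕0⊕1⊕0⊕0 = 1
p2 = XOR of data positions {3,6,7,10,11,14,15} = 1⊕0⊕0⊕0⊕1⊕1⊕0 = 1
p4 = XOR of data positions {5,6,7,12,13,14,15} = 1⊕0⊕0⊕1⊕0⊕1⊕0 = 1
p8 = XOR of data positions {9,10,11,12,13,14,15} = 0⊕0⊕1⊕1⊕0⊕1⊕0 = 1
Codeword b1..b15 = 111110010011010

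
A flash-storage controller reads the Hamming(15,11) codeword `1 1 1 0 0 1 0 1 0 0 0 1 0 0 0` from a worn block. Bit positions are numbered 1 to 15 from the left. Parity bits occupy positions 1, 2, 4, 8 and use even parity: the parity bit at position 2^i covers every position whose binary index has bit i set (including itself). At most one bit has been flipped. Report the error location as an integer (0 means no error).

2

s1: b1⊕b3⊕b5⊕b7⊕b9⊕b11⊕b13⊕b15 = 1⊕1⊕0⊕0⊕0⊕0⊕0⊕0 = 0
s2: b2⊕b3⊕b6⊕b7⊕b10⊕b11⊕b14⊕b15 = 1⊕1⊕1⊕0⊕0⊕0⊕0⊕0 = 1
s4: b4⊕b5⊕b6⊕b7⊕b12⊕b13⊕b14⊕b15 = 0⊕0⊕1⊕0⊕1⊕0⊕0⊕0 = 0
s8: b8⊕b9⊕b10⊕b11⊕b12⊕b13⊕b14⊕b15 = 1⊕0⊕0⊕0⊕1⊕0⊕0⊕0 = 0
Syndrome (s8...s1) = 0010 → position 2.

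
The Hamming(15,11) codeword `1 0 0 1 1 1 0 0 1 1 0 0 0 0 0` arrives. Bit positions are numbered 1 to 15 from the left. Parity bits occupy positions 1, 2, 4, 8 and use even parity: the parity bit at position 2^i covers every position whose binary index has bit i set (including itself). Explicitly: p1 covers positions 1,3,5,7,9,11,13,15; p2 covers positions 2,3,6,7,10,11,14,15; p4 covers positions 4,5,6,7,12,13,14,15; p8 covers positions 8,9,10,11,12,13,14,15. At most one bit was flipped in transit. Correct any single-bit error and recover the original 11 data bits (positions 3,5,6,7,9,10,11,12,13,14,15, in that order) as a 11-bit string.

00101100000

s1: b1⊕b3⊕b5⊕b7⊕b9⊕b11⊕b13⊕b15 = 1⊕0⊕1⊕0⊕1⊕0⊕0⊕0 = 1
s2: b2⊕b3⊕b6⊕b7⊕b10⊕b11⊕b14⊕b15 = 0⊕0⊕1⊕0⊕1⊕0⊕0⊕0 = 0
s4: b4⊕b5⊕b6⊕b7⊕b12⊕b13⊕b14⊕b15 = 1⊕1⊕1⊕0⊕0⊕0⊕0⊕0 = 1
s8: b8⊕b9⊕b10⊕b11⊕b12⊕b13⊕b14⊕b15 = 0⊕1⊕1⊕0⊕0⊕0⊕0⊕0 = 0
Syndrome (s8...s1) = 0101 → position 5.
Flip bit 5: corrected codeword = 100101001100000
Data bits at positions 3,5,6,7,9,10,11,12,13,14,15: 00101100000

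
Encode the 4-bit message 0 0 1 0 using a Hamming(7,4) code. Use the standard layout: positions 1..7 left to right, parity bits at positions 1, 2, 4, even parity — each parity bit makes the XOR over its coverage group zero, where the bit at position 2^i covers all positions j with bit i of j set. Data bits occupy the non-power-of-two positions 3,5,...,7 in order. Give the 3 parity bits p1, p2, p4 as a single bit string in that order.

Place data bits at non-power-of-two positions: b3=0, b5=0, b6=1, b7=0.
p1 = XOR of data positions {3,5,7} = 0⊕0⊕0 = 0
p2 = XOR of data positions {3,6,7} = 0⊕1⊕0 = 1
p4 = XOR of data positions {5,6,7} = 0⊕1⊕0 = 1
Parity bits p1,p2,p4 = 011

011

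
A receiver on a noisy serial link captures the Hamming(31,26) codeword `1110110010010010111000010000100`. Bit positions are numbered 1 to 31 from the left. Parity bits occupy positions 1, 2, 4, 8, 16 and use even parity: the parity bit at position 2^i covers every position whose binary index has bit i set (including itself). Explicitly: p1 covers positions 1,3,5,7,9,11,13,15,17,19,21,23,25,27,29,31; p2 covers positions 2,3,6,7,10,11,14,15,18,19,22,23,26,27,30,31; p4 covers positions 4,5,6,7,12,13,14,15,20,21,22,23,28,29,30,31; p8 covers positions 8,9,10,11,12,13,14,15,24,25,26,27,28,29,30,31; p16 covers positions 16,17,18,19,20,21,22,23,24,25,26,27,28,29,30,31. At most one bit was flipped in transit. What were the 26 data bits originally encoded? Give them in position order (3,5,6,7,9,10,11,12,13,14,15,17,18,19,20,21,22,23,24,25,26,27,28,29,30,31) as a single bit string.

s1: b1⊕b3⊕b5⊕b7⊕b9⊕b11⊕b13⊕b15⊕b17⊕b19⊕b21⊕b23⊕b25⊕b27⊕b29⊕b31 = 1⊕1⊕1⊕0⊕1⊕0⊕0⊕1⊕1⊕1⊕0⊕0⊕0⊕0⊕1⊕0 = 0
s2: b2⊕b3⊕b6⊕b7⊕b10⊕b11⊕b14⊕b15⊕b18⊕b19⊕b22⊕b23⊕b26⊕b27⊕b30⊕b31 = 1⊕1⊕1⊕0⊕0⊕0⊕0⊕1⊕1⊕1⊕0⊕0⊕0⊕0⊕0⊕0 = 0
s4: b4⊕b5⊕b6⊕b7⊕b12⊕b13⊕b14⊕b15⊕b20⊕b21⊕b22⊕b23⊕b28⊕b29⊕b30⊕b31 = 0⊕1⊕1⊕0⊕1⊕0⊕0⊕1⊕0⊕0⊕0⊕0⊕0⊕1⊕0⊕0 = 1
s8: b8⊕b9⊕b10⊕b11⊕b12⊕b13⊕b14⊕b15⊕b24⊕b25⊕b26⊕b27⊕b28⊕b29⊕b30⊕b31 = 0⊕1⊕0⊕0⊕1⊕0⊕0⊕1⊕1⊕0⊕0⊕0⊕0⊕1⊕0⊕0 = 1
s16: b16⊕b17⊕b18⊕b19⊕b20⊕b21⊕b22⊕b23⊕b24⊕b25⊕b26⊕b27⊕b28⊕b29⊕b30⊕b31 = 0⊕1⊕1⊕1⊕0⊕0⊕0⊕0⊕1⊕0⊕0⊕0⊕0⊕1⊕0⊕0 = 1
Syndrome (s16...s1) = 11100 → position 28.
Flip bit 28: corrected codeword = 1110110010010010111000010001100
Data bits at positions 3,5,6,7,9,10,11,12,13,14,15,17,18,19,20,21,22,23,24,25,26,27,28,29,30,31: 11101001001111000010001100

11101001001111000010001100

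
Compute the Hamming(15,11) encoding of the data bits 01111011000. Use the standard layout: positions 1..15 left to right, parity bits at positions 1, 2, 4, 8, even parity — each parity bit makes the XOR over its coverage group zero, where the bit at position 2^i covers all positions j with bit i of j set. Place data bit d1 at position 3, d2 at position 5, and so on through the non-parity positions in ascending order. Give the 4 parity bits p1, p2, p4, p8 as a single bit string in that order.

Place data bits at non-power-of-two positions: b3=0, b5=1, b6=1, b7=1, b9=1, b10=0, b11=1, b12=1, b13=0, b14=0, b15=0.
p1 = XOR of data positions {3,5,7,9,11,13,15} = 0⊕1⊕1⊕1⊕1⊕0⊕0 = 0
p2 = XOR of data positions {3,6,7,10,11,14,15} = 0⊕1⊕1⊕0⊕1⊕0⊕0 = 1
p4 = XOR of data positions {5,6,7,12,13,14,15} = 1⊕1⊕1⊕1⊕0⊕0⊕0 = 0
p8 = XOR of data positions {9,10,11,12,13,14,15} = 1⊕0⊕1⊕1⊕0⊕0⊕0 = 1
Parity bits p1,p2,p4,p8 = 0101

0101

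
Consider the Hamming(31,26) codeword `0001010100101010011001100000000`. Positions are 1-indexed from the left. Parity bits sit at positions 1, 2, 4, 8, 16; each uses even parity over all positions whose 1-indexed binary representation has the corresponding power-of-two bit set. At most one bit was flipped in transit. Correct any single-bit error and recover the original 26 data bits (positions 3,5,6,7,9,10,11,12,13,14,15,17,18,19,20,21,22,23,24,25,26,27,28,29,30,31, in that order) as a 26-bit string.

10100010101011001100000000

s1: b1⊕b3⊕b5⊕b7⊕b9⊕b11⊕b13⊕b15⊕b17⊕b19⊕b21⊕b23⊕b25⊕b27⊕b29⊕b31 = 0⊕0⊕0⊕0⊕0⊕1⊕1⊕1⊕0⊕1⊕0⊕1⊕0⊕0⊕0⊕0 = 1
s2: b2⊕b3⊕b6⊕b7⊕b10⊕b11⊕b14⊕b15⊕b18⊕b19⊕b22⊕b23⊕b26⊕b27⊕b30⊕b31 = 0⊕0⊕1⊕0⊕0⊕1⊕0⊕1⊕1⊕1⊕1⊕1⊕0⊕0⊕0⊕0 = 1
s4: b4⊕b5⊕b6⊕b7⊕b12⊕b13⊕b14⊕b15⊕b20⊕b21⊕b22⊕b23⊕b28⊕b29⊕b30⊕b31 = 1⊕0⊕1⊕0⊕0⊕1⊕0⊕1⊕0⊕0⊕1⊕1⊕0⊕0⊕0⊕0 = 0
s8: b8⊕b9⊕b10⊕b11⊕b12⊕b13⊕b14⊕b15⊕b24⊕b25⊕b26⊕b27⊕b28⊕b29⊕b30⊕b31 = 1⊕0⊕0⊕1⊕0⊕1⊕0⊕1⊕0⊕0⊕0⊕0⊕0⊕0⊕0⊕0 = 0
s16: b16⊕b17⊕b18⊕b19⊕b20⊕b21⊕b22⊕b23⊕b24⊕b25⊕b26⊕b27⊕b28⊕b29⊕b30⊕b31 = 0⊕0⊕1⊕1⊕0⊕0⊕1⊕1⊕0⊕0⊕0⊕0⊕0⊕0⊕0⊕0 = 0
Syndrome (s16...s1) = 00011 → position 3.
Flip bit 3: corrected codeword = 0011010100101010011001100000000
Data bits at positions 3,5,6,7,9,10,11,12,13,14,15,17,18,19,20,21,22,23,24,25,26,27,28,29,30,31: 10100010101011001100000000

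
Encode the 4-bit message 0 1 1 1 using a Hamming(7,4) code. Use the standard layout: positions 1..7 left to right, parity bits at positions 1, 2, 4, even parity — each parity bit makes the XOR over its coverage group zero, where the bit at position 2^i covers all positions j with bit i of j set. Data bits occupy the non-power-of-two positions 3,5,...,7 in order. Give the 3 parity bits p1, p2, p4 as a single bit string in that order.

Place data bits at non-power-of-two positions: b3=0, b5=1, b6=1, b7=1.
p1 = XOR of data positions {3,5,7} = 0⊕1⊕1 = 0
p2 = XOR of data positions {3,6,7} = 0⊕1⊕1 = 0
p4 = XOR of data positions {5,6,7} = 1⊕1⊕1 = 1
Parity bits p1,p2,p4 = 001

001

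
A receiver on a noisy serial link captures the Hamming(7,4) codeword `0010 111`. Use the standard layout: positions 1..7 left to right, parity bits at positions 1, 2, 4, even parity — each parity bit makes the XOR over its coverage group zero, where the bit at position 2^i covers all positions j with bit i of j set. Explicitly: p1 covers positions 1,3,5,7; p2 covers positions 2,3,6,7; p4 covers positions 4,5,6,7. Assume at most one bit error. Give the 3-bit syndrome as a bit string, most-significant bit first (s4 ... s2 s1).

111

s1: b1⊕b3⊕b5⊕b7 = 0⊕1⊕1⊕1 = 1
s2: b2⊕b3⊕b6⊕b7 = 0⊕1⊕1⊕1 = 1
s4: b4⊕b5⊕b6⊕b7 = 0⊕1⊕1⊕1 = 1
Syndrome (s4...s1) = 111 → position 7.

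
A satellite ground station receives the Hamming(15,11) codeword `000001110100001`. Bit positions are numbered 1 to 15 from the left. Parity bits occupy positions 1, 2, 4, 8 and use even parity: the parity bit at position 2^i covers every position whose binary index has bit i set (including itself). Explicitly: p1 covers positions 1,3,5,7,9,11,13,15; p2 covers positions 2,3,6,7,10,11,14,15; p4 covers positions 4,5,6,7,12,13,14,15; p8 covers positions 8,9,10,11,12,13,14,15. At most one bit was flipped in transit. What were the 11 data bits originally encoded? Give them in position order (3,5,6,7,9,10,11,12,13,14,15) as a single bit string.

00110101001

s1: b1⊕b3⊕b5⊕b7⊕b9⊕b11⊕b13⊕b15 = 0⊕0⊕0⊕1⊕0⊕0⊕0⊕1 = 0
s2: b2⊕b3⊕b6⊕b7⊕b10⊕b11⊕b14⊕b15 = 0⊕0⊕1⊕1⊕1⊕0⊕0⊕1 = 0
s4: b4⊕b5⊕b6⊕b7⊕b12⊕b13⊕b14⊕b15 = 0⊕0⊕1⊕1⊕0⊕0⊕0⊕1 = 1
s8: b8⊕b9⊕b10⊕b11⊕b12⊕b13⊕b14⊕b15 = 1⊕0⊕1⊕0⊕0⊕0⊕0⊕1 = 1
Syndrome (s8...s1) = 1100 → position 12.
Flip bit 12: corrected codeword = 000001110101001
Data bits at positions 3,5,6,7,9,10,11,12,13,14,15: 00110101001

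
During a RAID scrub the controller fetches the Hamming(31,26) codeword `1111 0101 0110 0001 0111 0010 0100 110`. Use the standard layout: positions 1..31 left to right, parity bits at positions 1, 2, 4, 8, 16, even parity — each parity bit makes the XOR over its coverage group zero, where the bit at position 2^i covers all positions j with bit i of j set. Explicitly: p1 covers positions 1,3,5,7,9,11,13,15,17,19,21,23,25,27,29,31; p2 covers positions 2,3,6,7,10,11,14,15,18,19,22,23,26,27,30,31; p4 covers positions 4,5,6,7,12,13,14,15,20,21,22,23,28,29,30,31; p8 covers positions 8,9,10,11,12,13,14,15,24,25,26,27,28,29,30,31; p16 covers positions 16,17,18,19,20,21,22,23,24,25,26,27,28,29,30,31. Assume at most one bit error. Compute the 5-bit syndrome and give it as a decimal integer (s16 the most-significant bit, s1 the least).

0

s1: b1⊕b3⊕b5⊕b7⊕b9⊕b11⊕b13⊕b15⊕b17⊕b19⊕b21⊕b23⊕b25⊕b27⊕b29⊕b31 = 1⊕1⊕0⊕0⊕0⊕1⊕0⊕0⊕0⊕1⊕0⊕1⊕0⊕0⊕1⊕0 = 0
s2: b2⊕b3⊕b6⊕b7⊕b10⊕b11⊕b14⊕b15⊕b18⊕b19⊕b22⊕b23⊕b26⊕b27⊕b30⊕b31 = 1⊕1⊕1⊕0⊕1⊕1⊕0⊕0⊕1⊕1⊕0⊕1⊕1⊕0⊕1⊕0 = 0
s4: b4⊕b5⊕b6⊕b7⊕b12⊕b13⊕b14⊕b15⊕b20⊕b21⊕b22⊕b23⊕b28⊕b29⊕b30⊕b31 = 1⊕0⊕1⊕0⊕0⊕0⊕0⊕0⊕1⊕0⊕0⊕1⊕0⊕1⊕1⊕0 = 0
s8: b8⊕b9⊕b10⊕b11⊕b12⊕b13⊕b14⊕b15⊕b24⊕b25⊕b26⊕b27⊕b28⊕b29⊕b30⊕b31 = 1⊕0⊕1⊕1⊕0⊕0⊕0⊕0⊕0⊕0⊕1⊕0⊕0⊕1⊕1⊕0 = 0
s16: b16⊕b17⊕b18⊕b19⊕b20⊕b21⊕b22⊕b23⊕b24⊕b25⊕b26⊕b27⊕b28⊕b29⊕b30⊕b31 = 1⊕0⊕1⊕1⊕1⊕0⊕0⊕1⊕0⊕0⊕1⊕0⊕0⊕1⊕1⊕0 = 0
Syndrome (s16...s1) = 00000 → position 0 (no error).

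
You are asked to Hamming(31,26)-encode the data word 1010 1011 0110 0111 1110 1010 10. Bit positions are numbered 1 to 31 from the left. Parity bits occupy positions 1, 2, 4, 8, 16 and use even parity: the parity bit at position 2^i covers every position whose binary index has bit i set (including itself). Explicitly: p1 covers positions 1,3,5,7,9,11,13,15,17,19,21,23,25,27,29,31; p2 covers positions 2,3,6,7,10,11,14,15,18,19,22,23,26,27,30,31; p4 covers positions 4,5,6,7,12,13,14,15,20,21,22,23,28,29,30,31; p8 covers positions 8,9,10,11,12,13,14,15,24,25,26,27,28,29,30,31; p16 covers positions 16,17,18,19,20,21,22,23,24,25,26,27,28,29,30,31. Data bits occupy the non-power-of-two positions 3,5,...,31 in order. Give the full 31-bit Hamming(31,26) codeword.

1010010110110111001111110101010

Place data bits at non-power-of-two positions: b3=1, b5=0, b6=1, b7=0, b9=1, b10=0, b11=1, b12=1, b13=0, b14=1, b15=1, b17=0, b18=0, b19=1, b20=1, b21=1, b22=1, b23=1, b24=1, b25=0, b26=1, b27=0, b28=1, b29=0, b30=1, b31=0.
p1 = XOR of data positions {3,5,7,9,11,13,15,17,19,21,23,25,27,29,31} = 1⊕0⊕0⊕1⊕1⊕0⊕1⊕0⊕1⊕1⊕1⊕0⊕0⊕0⊕0 = 1
p2 = XOR of data positions {3,6,7,10,11,14,15,18,19,22,23,26,27,30,31} = 1⊕1⊕0⊕0⊕1⊕1⊕1⊕0⊕1⊕1⊕1⊕1⊕0⊕1⊕0 = 0
p4 = XOR of data positions {5,6,7,12,13,14,15,20,21,22,23,28,29,30,31} = 0⊕1⊕0⊕1⊕0⊕1⊕1⊕1⊕1⊕1⊕1⊕1⊕0⊕1⊕0 = 0
p8 = XOR of data positions {9,10,11,12,13,14,15,24,25,26,27,28,29,30,31} = 1⊕0⊕1⊕1⊕0⊕1⊕1⊕1⊕0⊕1⊕0⊕1⊕0⊕1⊕0 = 1
p16 = XOR of data positions {17,18,19,20,21,22,23,24,25,26,27,28,29,30,31} = 0⊕0⊕1⊕1⊕1⊕1⊕1⊕1⊕0⊕1⊕0⊕1⊕0⊕1⊕0 = 1
Codeword b1..b31 = 1010010110110111001111110101010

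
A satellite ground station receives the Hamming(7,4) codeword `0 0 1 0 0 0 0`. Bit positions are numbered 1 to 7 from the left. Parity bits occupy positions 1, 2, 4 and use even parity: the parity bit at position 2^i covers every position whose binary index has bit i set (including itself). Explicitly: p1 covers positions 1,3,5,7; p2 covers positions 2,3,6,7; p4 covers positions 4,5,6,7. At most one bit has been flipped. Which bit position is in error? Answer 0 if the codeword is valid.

3

s1: b1⊕b3⊕b5⊕b7 = 0⊕1⊕0⊕0 = 1
s2: b2⊕b3⊕b6⊕b7 = 0⊕1⊕0⊕0 = 1
s4: b4⊕b5⊕b6⊕b7 = 0⊕0⊕0⊕0 = 0
Syndrome (s4...s1) = 011 → position 3.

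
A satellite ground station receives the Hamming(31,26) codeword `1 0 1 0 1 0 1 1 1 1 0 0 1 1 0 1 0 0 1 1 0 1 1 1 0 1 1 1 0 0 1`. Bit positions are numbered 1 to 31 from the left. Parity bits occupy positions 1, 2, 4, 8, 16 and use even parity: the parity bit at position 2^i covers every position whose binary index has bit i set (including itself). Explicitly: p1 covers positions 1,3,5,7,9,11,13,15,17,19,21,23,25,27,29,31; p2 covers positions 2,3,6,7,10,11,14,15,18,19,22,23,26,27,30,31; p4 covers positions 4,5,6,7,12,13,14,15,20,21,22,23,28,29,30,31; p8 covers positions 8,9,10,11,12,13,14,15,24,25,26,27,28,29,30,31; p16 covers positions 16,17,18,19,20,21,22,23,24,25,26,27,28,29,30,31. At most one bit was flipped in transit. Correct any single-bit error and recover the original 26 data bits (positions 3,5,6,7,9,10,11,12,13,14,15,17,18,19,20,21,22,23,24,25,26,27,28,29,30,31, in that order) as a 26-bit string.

s1: b1⊕b3⊕b5⊕b7⊕b9⊕b11⊕b13⊕b15⊕b17⊕b19⊕b21⊕b23⊕b25⊕b27⊕b29⊕b31 = 1⊕1⊕1⊕1⊕1⊕0⊕1⊕0⊕0⊕1⊕0⊕1⊕0⊕1⊕0⊕1 = 0
s2: b2⊕b3⊕b6⊕b7⊕b10⊕b11⊕b14⊕b15⊕b18⊕b19⊕b22⊕b23⊕b26⊕b27⊕b30⊕b31 = 0⊕1⊕0⊕1⊕1⊕0⊕1⊕0⊕0⊕1⊕1⊕1⊕1⊕1⊕0⊕1 = 0
s4: b4⊕b5⊕b6⊕b7⊕b12⊕b13⊕b14⊕b15⊕b20⊕b21⊕b22⊕b23⊕b28⊕b29⊕b30⊕b31 = 0⊕1⊕0⊕1⊕0⊕1⊕1⊕0⊕1⊕0⊕1⊕1⊕1⊕0⊕0⊕1 = 1
s8: b8⊕b9⊕b10⊕b11⊕b12⊕b13⊕b14⊕b15⊕b24⊕b25⊕b26⊕b27⊕b28⊕b29⊕b30⊕b31 = 1⊕1⊕1⊕0⊕0⊕1⊕1⊕0⊕1⊕0⊕1⊕1⊕1⊕0⊕0⊕1 = 0
s16: b16⊕b17⊕b18⊕b19⊕b20⊕b21⊕b22⊕b23⊕b24⊕b25⊕b26⊕b27⊕b28⊕b29⊕b30⊕b31 = 1⊕0⊕0⊕1⊕1⊕0⊕1⊕1⊕1⊕0⊕1⊕1⊕1⊕0⊕0⊕1 = 0
Syndrome (s16...s1) = 00100 → position 4.
Flip bit 4: corrected codeword = 1011101111001101001101110111001
Data bits at positions 3,5,6,7,9,10,11,12,13,14,15,17,18,19,20,21,22,23,24,25,26,27,28,29,30,31: 11011100110001101110111001

11011100110001101110111001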